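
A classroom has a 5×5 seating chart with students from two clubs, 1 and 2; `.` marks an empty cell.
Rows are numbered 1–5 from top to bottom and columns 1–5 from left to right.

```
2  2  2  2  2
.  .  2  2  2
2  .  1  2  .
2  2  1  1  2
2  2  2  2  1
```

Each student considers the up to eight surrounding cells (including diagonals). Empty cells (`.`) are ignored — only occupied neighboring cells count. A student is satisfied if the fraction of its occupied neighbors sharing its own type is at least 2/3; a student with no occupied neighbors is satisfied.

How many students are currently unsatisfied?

Row 1: (1,1)2 1/1 ✓ · (1,2)2 3/3 ✓ · (1,3)2 4/4 ✓ · (1,4)2 5/5 ✓ · (1,5)2 3/3 ✓
Row 2: (2,3)2 5/6 ✓ · (2,4)2 6/7 ✓ · (2,5)2 4/4 ✓
Row 3: (3,1)2 2/2 ✓ · (3,3)1 2/6 ✗ · (3,4)2 4/7 ✗
Row 4: (4,1)2 4/4 ✓ · (4,2)2 5/7 ✓ · (4,3)1 2/7 ✗ · (4,4)1 3/7 ✗ · (4,5)2 2/4 ✗
Row 5: (5,1)2 3/3 ✓ · (5,2)2 4/5 ✓ · (5,3)2 3/5 ✗ · (5,4)2 2/5 ✗ · (5,5)1 1/3 ✗
Unsatisfied: (3,3), (3,4), (4,3), (4,4), (4,5), (5,3), (5,4), (5,5) — 8 in total.

8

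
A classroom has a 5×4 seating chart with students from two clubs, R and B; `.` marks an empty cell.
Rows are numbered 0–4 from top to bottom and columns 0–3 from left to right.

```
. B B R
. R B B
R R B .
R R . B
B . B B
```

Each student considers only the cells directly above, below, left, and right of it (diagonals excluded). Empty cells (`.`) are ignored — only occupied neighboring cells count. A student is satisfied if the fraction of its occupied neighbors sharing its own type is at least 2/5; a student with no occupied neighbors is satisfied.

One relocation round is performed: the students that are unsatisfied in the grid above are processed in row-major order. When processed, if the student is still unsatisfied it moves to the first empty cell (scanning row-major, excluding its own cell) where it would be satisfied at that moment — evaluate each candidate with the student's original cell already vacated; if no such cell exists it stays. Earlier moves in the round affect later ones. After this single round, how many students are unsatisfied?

0

Initially unsatisfied (in order): (0,3), (1,1), (4,0).
  (0,3) → (1,0).
  (1,1): now satisfied by earlier moves; stays.
  (4,0) → (0,0).
Resulting grid:
B B B .
R R B B
R R B .
R R . B
. . B B
All satisfied now.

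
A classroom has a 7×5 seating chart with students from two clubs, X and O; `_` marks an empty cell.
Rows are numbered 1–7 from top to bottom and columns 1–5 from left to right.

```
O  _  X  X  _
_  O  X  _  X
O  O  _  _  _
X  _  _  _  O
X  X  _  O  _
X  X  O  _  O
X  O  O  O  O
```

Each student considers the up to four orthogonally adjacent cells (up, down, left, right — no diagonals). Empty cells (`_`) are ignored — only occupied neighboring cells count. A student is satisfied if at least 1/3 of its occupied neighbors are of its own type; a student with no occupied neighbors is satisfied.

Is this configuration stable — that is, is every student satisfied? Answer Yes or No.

Yes

(1,1)O 0/0 ✓
(1,3)X 2/2 ✓
(1,4)X 1/1 ✓
(2,2)O 1/2 ✓
(2,3)X 1/2 ✓
(2,5)X 0/0 ✓
(3,1)O 1/2 ✓
(3,2)O 2/2 ✓
(4,1)X 1/2 ✓
(4,5)O 0/0 ✓
(5,1)X 3/3 ✓
(5,2)X 2/2 ✓
(5,4)O 0/0 ✓
(6,1)X 3/3 ✓
(6,2)X 2/4 ✓
(6,3)O 1/2 ✓
(6,5)O 1/1 ✓
(7,1)X 1/2 ✓
(7,2)O 1/3 ✓
(7,3)O 3/3 ✓
(7,4)O 2/2 ✓
(7,5)O 2/2 ✓
All meet the threshold, so the configuration is stable.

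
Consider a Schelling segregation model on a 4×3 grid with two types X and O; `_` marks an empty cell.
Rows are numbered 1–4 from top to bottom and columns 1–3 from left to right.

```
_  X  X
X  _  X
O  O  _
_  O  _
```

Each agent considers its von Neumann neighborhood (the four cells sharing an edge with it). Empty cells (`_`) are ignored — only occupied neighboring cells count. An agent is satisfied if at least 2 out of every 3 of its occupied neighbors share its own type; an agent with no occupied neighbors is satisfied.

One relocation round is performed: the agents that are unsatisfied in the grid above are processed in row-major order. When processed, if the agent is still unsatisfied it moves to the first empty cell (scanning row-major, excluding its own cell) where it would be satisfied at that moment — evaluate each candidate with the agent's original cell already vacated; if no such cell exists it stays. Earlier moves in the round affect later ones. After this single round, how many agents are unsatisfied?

0

Initially unsatisfied (in order): (2,1), (3,1).
  (2,1) → (1,1).
  (3,1): now satisfied by earlier moves; stays.
Resulting grid:
X X X
_ _ X
O O _
_ O _
All satisfied now.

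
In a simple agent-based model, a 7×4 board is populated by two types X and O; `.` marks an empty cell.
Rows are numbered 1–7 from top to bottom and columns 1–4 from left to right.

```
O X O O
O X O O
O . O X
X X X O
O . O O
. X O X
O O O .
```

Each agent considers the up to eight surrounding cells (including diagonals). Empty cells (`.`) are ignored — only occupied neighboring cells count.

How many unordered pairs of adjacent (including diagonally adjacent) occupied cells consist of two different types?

34

Scan each occupied cell's neighbors to the right and below (and the two forward diagonals) so each pair is counted once.
Row 1: O(1,1)–X(1,2)≠ O(1,1)–O(2,1)= O(1,1)–X(2,2)≠ X(1,2)–O(1,3)≠ X(1,2)–X(2,2)= X(1,2)–O(2,3)≠ X(1,2)–O(2,1)≠ O(1,3)–O(1,4)= O(1,3)–O(2,3)= O(1,3)–O(2,4)= O(1,3)–X(2,2)≠ O(1,4)–O(2,4)= O(1,4)–O(2,3)=  → 6/13 unlike.
Row 2: O(2,1)–X(2,2)≠ O(2,1)–O(3,1)= X(2,2)–O(2,3)≠ X(2,2)–O(3,3)≠ X(2,2)–O(3,1)≠ O(2,3)–O(2,4)= O(2,3)–O(3,3)= O(2,3)–X(3,4)≠ O(2,4)–X(3,4)≠ O(2,4)–O(3,3)=  → 6/10 unlike.
Row 3: O(3,1)–X(4,1)≠ O(3,1)–X(4,2)≠ O(3,3)–X(3,4)≠ O(3,3)–X(4,3)≠ O(3,3)–O(4,4)= O(3,3)–X(4,2)≠ X(3,4)–O(4,4)≠ X(3,4)–X(4,3)=  → 6/8 unlike.
Row 4: X(4,1)–X(4,2)= X(4,1)–O(5,1)≠ X(4,2)–X(4,3)= X(4,2)–O(5,3)≠ X(4,2)–O(5,1)≠ X(4,3)–O(4,4)≠ X(4,3)–O(5,3)≠ X(4,3)–O(5,4)≠ O(4,4)–O(5,4)= O(4,4)–O(5,3)=  → 6/10 unlike.
Row 5: O(5,1)–X(6,2)≠ O(5,3)–O(5,4)= O(5,3)–O(6,3)= O(5,3)–X(6,4)≠ O(5,3)–X(6,2)≠ O(5,4)–X(6,4)≠ O(5,4)–O(6,3)=  → 4/7 unlike.
Row 6: X(6,2)–O(6,3)≠ X(6,2)–O(7,2)≠ X(6,2)–O(7,3)≠ X(6,2)–O(7,1)≠ O(6,3)–X(6,4)≠ O(6,3)–O(7,3)= O(6,3)–O(7,2)= X(6,4)–O(7,3)≠  → 6/8 unlike.
Row 7: O(7,1)–O(7,2)= O(7,2)–O(7,3)=  → 0/2 unlike.
Total adjacent occupied pairs: 58; unlike-type pairs: 34.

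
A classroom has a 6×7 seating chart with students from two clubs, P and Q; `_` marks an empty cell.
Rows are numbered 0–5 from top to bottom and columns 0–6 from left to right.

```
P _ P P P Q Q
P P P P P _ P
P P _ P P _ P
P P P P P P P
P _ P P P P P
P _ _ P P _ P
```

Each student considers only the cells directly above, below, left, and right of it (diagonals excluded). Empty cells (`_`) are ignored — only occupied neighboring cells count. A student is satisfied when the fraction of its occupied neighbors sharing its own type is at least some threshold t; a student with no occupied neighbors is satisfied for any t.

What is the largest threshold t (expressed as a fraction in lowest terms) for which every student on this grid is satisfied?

1/2

Row 0: (0,0)P 1/1 · (0,2)P 2/2 · (0,3)P 3/3 · (0,4)P 2/3 · (0,5)Q 1/2 · (0,6)Q 1/2
Row 1: (1,0)P 3/3 · (1,1)P 3/3 · (1,2)P 3/3 · (1,3)P 4/4 · (1,4)P 3/3 · (1,6)P 1/2
Row 2: (2,0)P 3/3 · (2,1)P 3/3 · (2,3)P 3/3 · (2,4)P 3/3 · (2,6)P 2/2
Row 3: (3,0)P 3/3 · (3,1)P 3/3 · (3,2)P 3/3 · (3,3)P 4/4 · (3,4)P 4/4 · (3,5)P 3/3 · (3,6)P 3/3
Row 4: (4,0)P 2/2 · (4,2)P 2/2 · (4,3)P 4/4 · (4,4)P 4/4 · (4,5)P 3/3 · (4,6)P 3/3
Row 5: (5,0)P 1/1 · (5,3)P 2/2 · (5,4)P 2/2 · (5,6)P 1/1
The smallest same-type fraction is 1/2 at (0,5), which reduces to 1/2. Any threshold above that leaves this student unsatisfied.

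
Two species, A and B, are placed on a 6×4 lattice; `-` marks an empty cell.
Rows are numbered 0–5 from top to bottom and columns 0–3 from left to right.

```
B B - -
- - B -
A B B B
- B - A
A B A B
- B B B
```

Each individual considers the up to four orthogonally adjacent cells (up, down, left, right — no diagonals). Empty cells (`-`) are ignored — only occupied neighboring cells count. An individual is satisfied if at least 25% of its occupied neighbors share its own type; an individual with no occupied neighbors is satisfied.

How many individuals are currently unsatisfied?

Row 0: (0,0)B 1/1 satisfied · (0,1)B 1/1 satisfied
Row 1: (1,2)B 1/1 satisfied
Row 2: (2,0)A 0/1 not · (2,1)B 2/3 satisfied · (2,2)B 3/3 satisfied · (2,3)B 1/2 satisfied
Row 3: (3,1)B 2/2 satisfied · (3,3)A 0/2 not
Row 4: (4,0)A 0/1 not · (4,1)B 2/4 satisfied · (4,2)A 0/3 not · (4,3)B 1/3 satisfied
Row 5: (5,1)B 2/2 satisfied · (5,2)B 2/3 satisfied · (5,3)B 2/2 satisfied
Unsatisfied: (2,0), (3,3), (4,0), (4,2) — 4 in total.

4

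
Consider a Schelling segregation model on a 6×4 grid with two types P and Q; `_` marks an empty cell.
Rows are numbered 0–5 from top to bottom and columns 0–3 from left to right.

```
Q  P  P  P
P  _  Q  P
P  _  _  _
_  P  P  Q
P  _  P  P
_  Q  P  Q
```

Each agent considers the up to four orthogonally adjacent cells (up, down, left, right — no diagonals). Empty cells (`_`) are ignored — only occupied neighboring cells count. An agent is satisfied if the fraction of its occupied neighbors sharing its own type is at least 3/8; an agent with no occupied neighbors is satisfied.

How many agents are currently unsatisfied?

Row 0: (0,0)Q 0/2 ✗ · (0,1)P 1/2 ✓ · (0,2)P 2/3 ✓ · (0,3)P 2/2 ✓
Row 1: (1,0)P 1/2 ✓ · (1,2)Q 0/2 ✗ · (1,3)P 1/2 ✓
Row 2: (2,0)P 1/1 ✓
Row 3: (3,1)P 1/1 ✓ · (3,2)P 2/3 ✓ · (3,3)Q 0/2 ✗
Row 4: (4,0)P 0/0 ✓ · (4,2)P 3/3 ✓ · (4,3)P 1/3 ✗
Row 5: (5,1)Q 0/1 ✗ · (5,2)P 1/3 ✗ · (5,3)Q 0/2 ✗
Unsatisfied: (0,0), (1,2), (3,3), (4,3), (5,1), (5,2), (5,3) — 7 in total.

7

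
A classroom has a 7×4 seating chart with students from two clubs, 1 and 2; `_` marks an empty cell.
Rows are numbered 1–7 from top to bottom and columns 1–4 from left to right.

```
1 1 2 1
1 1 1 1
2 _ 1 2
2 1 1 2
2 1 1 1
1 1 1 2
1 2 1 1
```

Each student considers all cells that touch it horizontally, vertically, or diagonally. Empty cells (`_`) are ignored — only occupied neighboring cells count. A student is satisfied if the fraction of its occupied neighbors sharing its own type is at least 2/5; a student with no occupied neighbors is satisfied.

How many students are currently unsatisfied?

(1,1)1 3/3 ok
(1,2)1 4/5 ok
(1,3)2 0/5 unhappy
(1,4)1 2/3 ok
(2,1)1 3/4 ok
(2,2)1 5/7 ok
(2,3)1 5/7 ok
(2,4)1 3/5 ok
(3,1)2 1/4 unhappy
(3,3)1 5/7 ok
(3,4)2 1/5 unhappy
(4,1)2 2/4 ok
(4,2)1 4/7 ok
(4,3)1 5/7 ok
(4,4)2 1/5 unhappy
(5,1)2 1/5 unhappy
(5,2)1 6/8 ok
(5,3)1 6/8 ok
(5,4)1 3/5 ok
(6,1)1 3/5 ok
(6,2)1 6/8 ok
(6,3)1 6/8 ok
(6,4)2 0/5 unhappy
(7,1)1 2/3 ok
(7,2)2 0/5 unhappy
(7,3)1 3/5 ok
(7,4)1 2/3 ok
Unsatisfied: (1,3), (3,1), (3,4), (4,4), (5,1), (6,4), (7,2) — 7 in total.

7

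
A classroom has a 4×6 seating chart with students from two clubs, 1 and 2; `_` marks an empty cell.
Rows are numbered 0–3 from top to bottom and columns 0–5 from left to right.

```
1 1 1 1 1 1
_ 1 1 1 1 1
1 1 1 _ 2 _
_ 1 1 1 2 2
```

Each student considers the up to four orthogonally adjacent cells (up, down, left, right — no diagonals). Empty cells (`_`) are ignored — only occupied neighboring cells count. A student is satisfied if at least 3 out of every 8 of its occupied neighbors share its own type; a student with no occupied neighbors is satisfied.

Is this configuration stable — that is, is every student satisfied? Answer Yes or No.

Yes

(0,0)1 1/1 satisfied
(0,1)1 3/3 satisfied
(0,2)1 3/3 satisfied
(0,3)1 3/3 satisfied
(0,4)1 3/3 satisfied
(0,5)1 2/2 satisfied
(1,1)1 3/3 satisfied
(1,2)1 4/4 satisfied
(1,3)1 3/3 satisfied
(1,4)1 3/4 satisfied
(1,5)1 2/2 satisfied
(2,0)1 1/1 satisfied
(2,1)1 4/4 satisfied
(2,2)1 3/3 satisfied
(2,4)2 1/2 satisfied
(3,1)1 2/2 satisfied
(3,2)1 3/3 satisfied
(3,3)1 1/2 satisfied
(3,4)2 2/3 satisfied
(3,5)2 1/1 satisfied
All meet the threshold, so the configuration is stable.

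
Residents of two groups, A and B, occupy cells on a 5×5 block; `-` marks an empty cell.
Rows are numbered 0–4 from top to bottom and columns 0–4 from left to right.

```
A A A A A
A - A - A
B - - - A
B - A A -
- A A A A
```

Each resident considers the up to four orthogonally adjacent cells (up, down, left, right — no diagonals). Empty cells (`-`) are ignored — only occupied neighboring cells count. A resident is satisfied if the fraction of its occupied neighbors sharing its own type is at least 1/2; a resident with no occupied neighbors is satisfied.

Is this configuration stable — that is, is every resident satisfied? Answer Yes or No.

Yes

Row 0: (0,0)A 2/2 satisfied · (0,1)A 2/2 satisfied · (0,2)A 3/3 satisfied · (0,3)A 2/2 satisfied · (0,4)A 2/2 satisfied
Row 1: (1,0)A 1/2 satisfied · (1,2)A 1/1 satisfied · (1,4)A 2/2 satisfied
Row 2: (2,0)B 1/2 satisfied · (2,4)A 1/1 satisfied
Row 3: (3,0)B 1/1 satisfied · (3,2)A 2/2 satisfied · (3,3)A 2/2 satisfied
Row 4: (4,1)A 1/1 satisfied · (4,2)A 3/3 satisfied · (4,3)A 3/3 satisfied · (4,4)A 1/1 satisfied
All meet the threshold, so the configuration is stable.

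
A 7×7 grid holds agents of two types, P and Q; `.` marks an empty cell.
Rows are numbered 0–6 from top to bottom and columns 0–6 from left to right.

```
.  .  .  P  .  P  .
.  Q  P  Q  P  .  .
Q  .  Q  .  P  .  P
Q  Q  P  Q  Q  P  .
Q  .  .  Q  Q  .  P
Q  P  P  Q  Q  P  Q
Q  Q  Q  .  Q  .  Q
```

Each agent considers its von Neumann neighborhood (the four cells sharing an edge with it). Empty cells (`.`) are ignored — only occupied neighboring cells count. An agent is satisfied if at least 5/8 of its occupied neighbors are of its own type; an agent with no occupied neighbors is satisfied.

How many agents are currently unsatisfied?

Row 0: (0,3)P 0/1 not · (0,5)P 0/0 satisfied
Row 1: (1,1)Q 0/1 not · (1,2)P 0/3 not · (1,3)Q 0/3 not · (1,4)P 1/2 not
Row 2: (2,0)Q 1/1 satisfied · (2,2)Q 0/2 not · (2,4)P 1/2 not · (2,6)P 0/0 satisfied
Row 3: (3,0)Q 3/3 satisfied · (3,1)Q 1/2 not · (3,2)P 0/3 not · (3,3)Q 2/3 satisfied · (3,4)Q 2/4 not · (3,5)P 0/1 not
Row 4: (4,0)Q 2/2 satisfied · (4,3)Q 3/3 satisfied · (4,4)Q 3/3 satisfied · (4,6)P 0/1 not
Row 5: (5,0)Q 2/3 satisfied · (5,1)P 1/3 not · (5,2)P 1/3 not · (5,3)Q 2/3 satisfied · (5,4)Q 3/4 satisfied · (5,5)P 0/2 not · (5,6)Q 1/3 not
Row 6: (6,0)Q 2/2 satisfied · (6,1)Q 2/3 satisfied · (6,2)Q 1/2 not · (6,4)Q 1/1 satisfied · (6,6)Q 1/1 satisfied
Unsatisfied: (0,3), (1,1), (1,2), (1,3), (1,4), (2,2), (2,4), (3,1), (3,2), (3,4), (3,5), (4,6), (5,1), (5,2), (5,5), (5,6), (6,2) — 17 in total.

17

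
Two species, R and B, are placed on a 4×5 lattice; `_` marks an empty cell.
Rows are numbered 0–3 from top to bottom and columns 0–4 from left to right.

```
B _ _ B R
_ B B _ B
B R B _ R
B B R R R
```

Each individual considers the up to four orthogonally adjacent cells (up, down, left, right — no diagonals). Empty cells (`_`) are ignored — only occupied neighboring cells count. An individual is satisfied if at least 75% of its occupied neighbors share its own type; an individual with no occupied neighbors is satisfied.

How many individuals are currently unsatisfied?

10

Row 0: (0,0)B 0/0 satisfied · (0,3)B 0/1 not · (0,4)R 0/2 not
Row 1: (1,1)B 1/2 not · (1,2)B 2/2 satisfied · (1,4)B 0/2 not
Row 2: (2,0)B 1/2 not · (2,1)R 0/4 not · (2,2)B 1/3 not · (2,4)R 1/2 not
Row 3: (3,0)B 2/2 satisfied · (3,1)B 1/3 not · (3,2)R 1/3 not · (3,3)R 2/2 satisfied · (3,4)R 2/2 satisfied
Unsatisfied: (0,3), (0,4), (1,1), (1,4), (2,0), (2,1), (2,2), (2,4), (3,1), (3,2) — 10 in total.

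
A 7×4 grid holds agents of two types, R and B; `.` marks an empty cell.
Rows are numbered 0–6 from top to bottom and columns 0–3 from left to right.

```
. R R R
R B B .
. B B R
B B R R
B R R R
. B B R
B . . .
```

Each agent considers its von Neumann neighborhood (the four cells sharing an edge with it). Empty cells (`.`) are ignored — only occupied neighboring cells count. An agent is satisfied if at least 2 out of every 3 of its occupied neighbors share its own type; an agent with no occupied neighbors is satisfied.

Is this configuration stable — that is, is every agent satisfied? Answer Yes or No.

No

Row 0: (0,1)R 1/2 not · (0,2)R 2/3 satisfied · (0,3)R 1/1 satisfied
Row 1: (1,0)R 0/1 not · (1,1)B 2/4 not · (1,2)B 2/3 satisfied
Row 2: (2,1)B 3/3 satisfied · (2,2)B 2/4 not · (2,3)R 1/2 not
Row 3: (3,0)B 2/2 satisfied · (3,1)B 2/4 not · (3,2)R 2/4 not · (3,3)R 3/3 satisfied
Row 4: (4,0)B 1/2 not · (4,1)R 1/4 not · (4,2)R 3/4 satisfied · (4,3)R 3/3 satisfied
Row 5: (5,1)B 1/2 not · (5,2)B 1/3 not · (5,3)R 1/2 not
Row 6: (6,0)B 0/0 satisfied
For instance (0,1) has only 1/2 same-type neighbors, below 2/3.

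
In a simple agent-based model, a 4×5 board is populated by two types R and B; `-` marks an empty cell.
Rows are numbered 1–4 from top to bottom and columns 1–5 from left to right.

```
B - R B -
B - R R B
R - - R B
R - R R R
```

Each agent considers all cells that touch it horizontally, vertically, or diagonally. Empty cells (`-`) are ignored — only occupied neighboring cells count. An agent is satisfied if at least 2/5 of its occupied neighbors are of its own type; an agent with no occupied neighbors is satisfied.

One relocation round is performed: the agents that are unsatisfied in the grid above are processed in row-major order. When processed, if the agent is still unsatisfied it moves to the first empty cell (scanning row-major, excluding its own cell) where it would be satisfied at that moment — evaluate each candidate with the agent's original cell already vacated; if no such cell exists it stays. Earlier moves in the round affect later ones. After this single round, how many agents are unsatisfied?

Initially unsatisfied (in order): (1,4), (3,5).
  (1,4) → (1,2).
  (3,5) → (1,5).
Resulting grid:
B B R - B
B - R R B
R - - R -
R - R R R
Unsatisfied now: (2,5).

1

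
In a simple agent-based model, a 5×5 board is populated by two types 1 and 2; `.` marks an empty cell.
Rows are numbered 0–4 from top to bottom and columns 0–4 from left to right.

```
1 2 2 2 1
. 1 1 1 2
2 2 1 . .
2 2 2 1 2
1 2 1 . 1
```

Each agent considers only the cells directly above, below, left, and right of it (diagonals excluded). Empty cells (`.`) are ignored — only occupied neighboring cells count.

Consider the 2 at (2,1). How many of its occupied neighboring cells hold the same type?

2

Occupied neighbors of (2,1): (1,1)=1, (3,1)=2, (2,0)=2, (2,2)=1.
Same type (2): 2 of 4.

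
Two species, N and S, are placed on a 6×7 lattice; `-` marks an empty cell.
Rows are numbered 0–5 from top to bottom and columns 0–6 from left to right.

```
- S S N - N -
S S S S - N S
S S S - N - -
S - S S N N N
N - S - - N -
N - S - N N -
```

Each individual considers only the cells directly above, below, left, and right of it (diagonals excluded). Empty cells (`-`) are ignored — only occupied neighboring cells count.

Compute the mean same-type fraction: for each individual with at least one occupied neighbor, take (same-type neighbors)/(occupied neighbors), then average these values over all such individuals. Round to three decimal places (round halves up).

(0,1)S 2/2
(0,2)S 2/3
(0,3)N 0/2
(0,5)N 1/1
(1,0)S 2/2
(1,1)S 4/4
(1,2)S 4/4
(1,3)S 1/2
(1,5)N 1/2
(1,6)S 0/1
(2,0)S 3/3
(2,1)S 3/3
(2,2)S 3/3
(2,4)N 1/1
(3,0)S 1/2
(3,2)S 3/3
(3,3)S 1/2
(3,4)N 2/3
(3,5)N 3/3
(3,6)N 1/1
(4,0)N 1/2
(4,2)S 2/2
(4,5)N 2/2
(5,0)N 1/1
(5,2)S 1/1
(5,4)N 1/1
(5,5)N 2/2
Sum over 27 individuals: 2/2 + 2/3 + 0/2 + 1/1 + 2/2 + 4/4 + 4/4 + 1/2 + 1/2 + 0/1 + 3/3 + 3/3 + 3/3 + 1/1 + 1/2 + 3/3 + 1/2 + 2/3 + 3/3 + 1/1 + 1/2 + 2/2 + 2/2 + 1/1 + 1/1 + 1/1 + 2/2 = 131/6; mean = 131/6 ÷ 27 = 131/162 = 0.808641… → 0.809.

0.809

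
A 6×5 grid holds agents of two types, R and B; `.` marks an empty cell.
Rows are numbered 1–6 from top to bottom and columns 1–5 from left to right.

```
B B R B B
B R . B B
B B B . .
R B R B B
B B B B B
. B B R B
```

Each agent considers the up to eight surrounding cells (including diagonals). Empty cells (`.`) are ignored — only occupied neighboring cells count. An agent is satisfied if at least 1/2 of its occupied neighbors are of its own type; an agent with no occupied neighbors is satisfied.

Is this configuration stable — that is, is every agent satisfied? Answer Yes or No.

No

Row 1: (1,1)B 2/3 satisfied · (1,2)B 2/4 satisfied · (1,3)R 1/4 not · (1,4)B 3/4 satisfied · (1,5)B 3/3 satisfied
Row 2: (2,1)B 4/5 satisfied · (2,2)R 1/7 not · (2,4)B 4/5 satisfied · (2,5)B 3/3 satisfied
Row 3: (3,1)B 3/5 satisfied · (3,2)B 4/7 satisfied · (3,3)B 4/6 satisfied
Row 4: (4,1)R 0/5 not · (4,2)B 6/8 satisfied · (4,3)R 0/7 not · (4,4)B 5/6 satisfied · (4,5)B 3/3 satisfied
Row 5: (5,1)B 3/4 satisfied · (5,2)B 5/7 satisfied · (5,3)B 6/8 satisfied · (5,4)B 6/8 satisfied · (5,5)B 4/5 satisfied
Row 6: (6,2)B 4/4 satisfied · (6,3)B 4/5 satisfied · (6,4)R 0/5 not · (6,5)B 2/3 satisfied
For instance (1,3) has only 1/4 same-type neighbors, below 1/2.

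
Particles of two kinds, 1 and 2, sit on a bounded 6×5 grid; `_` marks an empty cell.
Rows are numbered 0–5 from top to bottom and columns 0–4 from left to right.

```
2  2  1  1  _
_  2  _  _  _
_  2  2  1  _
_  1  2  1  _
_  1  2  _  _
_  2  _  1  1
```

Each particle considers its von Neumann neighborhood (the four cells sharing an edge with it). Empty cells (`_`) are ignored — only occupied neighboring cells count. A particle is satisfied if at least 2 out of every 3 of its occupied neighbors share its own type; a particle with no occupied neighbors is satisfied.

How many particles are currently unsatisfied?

8

Row 0: (0,0)2 1/1 ok · (0,1)2 2/3 ok · (0,2)1 1/2 unhappy · (0,3)1 1/1 ok
Row 1: (1,1)2 2/2 ok
Row 2: (2,1)2 2/3 ok · (2,2)2 2/3 ok · (2,3)1 1/2 unhappy
Row 3: (3,1)1 1/3 unhappy · (3,2)2 2/4 unhappy · (3,3)1 1/2 unhappy
Row 4: (4,1)1 1/3 unhappy · (4,2)2 1/2 unhappy
Row 5: (5,1)2 0/1 unhappy · (5,3)1 1/1 ok · (5,4)1 1/1 ok
Unsatisfied: (0,2), (2,3), (3,1), (3,2), (3,3), (4,1), (4,2), (5,1) — 8 in total.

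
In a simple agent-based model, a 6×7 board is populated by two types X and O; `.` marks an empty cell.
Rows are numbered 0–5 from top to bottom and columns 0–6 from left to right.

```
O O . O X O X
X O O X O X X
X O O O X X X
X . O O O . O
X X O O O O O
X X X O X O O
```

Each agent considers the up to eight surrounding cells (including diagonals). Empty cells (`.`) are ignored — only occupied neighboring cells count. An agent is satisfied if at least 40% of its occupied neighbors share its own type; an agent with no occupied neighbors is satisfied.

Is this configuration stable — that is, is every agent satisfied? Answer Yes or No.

No

(0,0)O 2/3 satisfied
(0,1)O 3/4 satisfied
(0,3)O 2/4 satisfied
(0,4)X 2/5 satisfied
(0,5)O 1/5 not
(0,6)X 2/3 satisfied
(1,0)X 1/5 not
(1,1)O 5/7 satisfied
(1,2)O 6/7 satisfied
(1,3)X 2/7 not
(1,4)O 3/8 not
(1,5)X 6/8 satisfied
(1,6)X 4/5 satisfied
(2,0)X 2/4 satisfied
(2,1)O 4/7 satisfied
(2,2)O 6/7 satisfied
(2,3)O 6/8 satisfied
(2,4)X 3/7 satisfied
(2,5)X 4/7 satisfied
(2,6)X 3/4 satisfied
(3,0)X 3/4 satisfied
(3,2)O 6/7 satisfied
(3,3)O 7/8 satisfied
(3,4)O 5/7 satisfied
(3,6)O 2/4 satisfied
(4,0)X 4/4 satisfied
(4,1)X 5/7 satisfied
(4,2)O 4/7 satisfied
(4,3)O 6/8 satisfied
(4,4)O 6/7 satisfied
(4,5)O 6/7 satisfied
(4,6)O 4/4 satisfied
(5,0)X 3/3 satisfied
(5,1)X 4/5 satisfied
(5,2)X 2/5 satisfied
(5,3)O 3/5 satisfied
(5,4)X 0/5 not
(5,5)O 4/5 satisfied
(5,6)O 3/3 satisfied
For instance (0,5) has only 1/5 same-type neighbors, below 2/5.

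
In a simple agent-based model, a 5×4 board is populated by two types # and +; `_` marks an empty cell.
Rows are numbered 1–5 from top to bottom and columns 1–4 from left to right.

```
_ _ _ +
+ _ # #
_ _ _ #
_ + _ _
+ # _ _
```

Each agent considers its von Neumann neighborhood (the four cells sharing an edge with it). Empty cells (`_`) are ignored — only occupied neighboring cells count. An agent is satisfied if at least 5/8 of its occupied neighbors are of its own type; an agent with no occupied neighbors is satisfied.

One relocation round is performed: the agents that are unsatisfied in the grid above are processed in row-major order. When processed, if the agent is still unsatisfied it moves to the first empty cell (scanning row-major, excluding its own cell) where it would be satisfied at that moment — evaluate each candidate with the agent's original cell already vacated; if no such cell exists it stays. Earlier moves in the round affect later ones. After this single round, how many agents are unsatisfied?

Initially unsatisfied (in order): (1,4), (4,2), (5,1), (5,2).
  (1,4) → (1,1).
  (4,2) → (1,2).
  (5,1) → (2,2).
  (5,2): now satisfied by earlier moves; stays.
Resulting grid:
+ + _ _
+ + # #
_ _ _ #
_ _ _ _
_ # _ _
Unsatisfied now: (2,3).

1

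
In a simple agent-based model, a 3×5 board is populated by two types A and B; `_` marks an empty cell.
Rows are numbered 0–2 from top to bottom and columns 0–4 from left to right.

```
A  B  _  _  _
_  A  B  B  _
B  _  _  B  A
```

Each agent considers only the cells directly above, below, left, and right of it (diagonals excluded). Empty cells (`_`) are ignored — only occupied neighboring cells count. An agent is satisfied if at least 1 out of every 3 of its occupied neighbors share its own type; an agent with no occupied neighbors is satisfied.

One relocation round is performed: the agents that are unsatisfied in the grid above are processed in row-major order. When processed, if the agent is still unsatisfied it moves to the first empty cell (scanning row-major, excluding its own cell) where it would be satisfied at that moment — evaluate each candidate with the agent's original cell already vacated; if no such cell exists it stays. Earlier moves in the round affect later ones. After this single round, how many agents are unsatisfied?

Initially unsatisfied (in order): (0,0), (0,1), (1,1), (2,4).
  (0,0) → (0,4).
  (0,1) → (0,0).
  (1,1) → (0,3).
  (2,4) → (0,2).
Resulting grid:
B _ A A A
_ _ B B _
B _ _ B _
All satisfied now.

0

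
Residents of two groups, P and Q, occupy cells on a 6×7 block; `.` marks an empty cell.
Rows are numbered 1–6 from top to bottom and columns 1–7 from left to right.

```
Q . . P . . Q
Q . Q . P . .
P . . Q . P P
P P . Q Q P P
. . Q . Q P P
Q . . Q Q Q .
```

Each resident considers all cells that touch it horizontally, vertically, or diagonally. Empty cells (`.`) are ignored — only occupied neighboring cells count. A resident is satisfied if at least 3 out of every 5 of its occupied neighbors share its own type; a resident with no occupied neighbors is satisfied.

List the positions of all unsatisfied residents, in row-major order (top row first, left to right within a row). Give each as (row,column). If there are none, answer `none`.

Row 1: (1,1)Q 1/1 ✓ · (1,4)P 1/2 ✗ · (1,7)Q 0/0 ✓
Row 2: (2,1)Q 1/2 ✗ · (2,3)Q 1/2 ✗ · (2,5)P 2/3 ✓
Row 3: (3,1)P 2/3 ✓ · (3,4)Q 3/4 ✓ · (3,6)P 4/5 ✓ · (3,7)P 3/3 ✓
Row 4: (4,1)P 2/2 ✓ · (4,2)P 2/3 ✓ · (4,4)Q 4/4 ✓ · (4,5)Q 3/6 ✗ · (4,6)P 5/7 ✓ · (4,7)P 5/5 ✓
Row 5: (5,3)Q 2/3 ✓ · (5,5)Q 5/7 ✓ · (5,6)P 3/7 ✗ · (5,7)P 3/4 ✓
Row 6: (6,1)Q 0/0 ✓ · (6,4)Q 3/3 ✓ · (6,5)Q 3/4 ✓ · (6,6)Q 2/4 ✗

(1,4), (2,1), (2,3), (4,5), (5,6), (6,6)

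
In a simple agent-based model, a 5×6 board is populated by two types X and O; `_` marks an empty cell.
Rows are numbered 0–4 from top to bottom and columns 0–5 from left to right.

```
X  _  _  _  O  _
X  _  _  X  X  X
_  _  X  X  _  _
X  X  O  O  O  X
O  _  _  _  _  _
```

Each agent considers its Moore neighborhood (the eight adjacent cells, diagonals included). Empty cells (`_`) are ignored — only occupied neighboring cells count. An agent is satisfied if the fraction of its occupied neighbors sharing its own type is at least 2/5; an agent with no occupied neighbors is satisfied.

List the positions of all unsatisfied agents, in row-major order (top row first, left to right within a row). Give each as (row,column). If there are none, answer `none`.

(0,4), (3,2), (3,4), (3,5), (4,0)

(0,0)X 1/1 ✓
(0,4)O 0/3 ✗
(1,0)X 1/1 ✓
(1,3)X 3/4 ✓
(1,4)X 3/4 ✓
(1,5)X 1/2 ✓
(2,2)X 3/5 ✓
(2,3)X 3/6 ✓
(3,0)X 1/2 ✓
(3,1)X 2/4 ✓
(3,2)O 1/4 ✗
(3,3)O 2/4 ✓
(3,4)O 1/3 ✗
(3,5)X 0/1 ✗
(4,0)O 0/2 ✗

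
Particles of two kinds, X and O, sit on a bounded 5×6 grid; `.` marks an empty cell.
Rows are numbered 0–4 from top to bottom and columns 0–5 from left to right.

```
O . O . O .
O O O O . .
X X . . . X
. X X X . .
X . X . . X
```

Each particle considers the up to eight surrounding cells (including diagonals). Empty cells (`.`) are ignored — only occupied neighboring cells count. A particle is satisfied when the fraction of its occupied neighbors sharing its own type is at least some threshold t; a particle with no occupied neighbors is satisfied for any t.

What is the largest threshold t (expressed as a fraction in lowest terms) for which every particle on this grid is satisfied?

(0,0)O 2/2
(0,2)O 3/3
(0,4)O 1/1
(1,0)O 2/4
(1,1)O 4/6
(1,2)O 3/4
(1,3)O 3/3
(2,0)X 2/4
(2,1)X 3/6
(2,5)X — no occupied neighbors
(3,1)X 5/5
(3,2)X 4/4
(3,3)X 2/2
(4,0)X 1/1
(4,2)X 3/3
(4,5)X — no occupied neighbors
The smallest same-type fraction is 2/4 at (1,0), which reduces to 1/2. Any threshold above that leaves this particle unsatisfied.

1/2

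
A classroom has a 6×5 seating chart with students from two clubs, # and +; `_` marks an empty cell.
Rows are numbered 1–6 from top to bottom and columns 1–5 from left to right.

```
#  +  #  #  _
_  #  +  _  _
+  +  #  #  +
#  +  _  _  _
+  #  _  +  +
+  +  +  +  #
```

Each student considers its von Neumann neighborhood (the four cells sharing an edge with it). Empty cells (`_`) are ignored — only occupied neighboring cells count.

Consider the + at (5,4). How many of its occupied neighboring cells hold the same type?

2

Occupied neighbors of (5,4): (6,4)=+, (5,5)=+.
Same type (+): 2 of 2.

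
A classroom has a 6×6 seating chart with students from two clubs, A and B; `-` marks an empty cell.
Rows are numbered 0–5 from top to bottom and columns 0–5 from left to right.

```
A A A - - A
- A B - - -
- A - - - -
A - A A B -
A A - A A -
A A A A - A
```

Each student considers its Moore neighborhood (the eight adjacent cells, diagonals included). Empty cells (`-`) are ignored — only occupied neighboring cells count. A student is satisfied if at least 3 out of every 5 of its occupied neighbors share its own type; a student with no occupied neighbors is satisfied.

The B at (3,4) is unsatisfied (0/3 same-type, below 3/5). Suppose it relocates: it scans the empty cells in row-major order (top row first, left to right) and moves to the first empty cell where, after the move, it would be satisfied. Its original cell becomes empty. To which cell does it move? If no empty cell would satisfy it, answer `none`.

(2,5)

Vacating (3,4). Empty cells in order:
  (0,3): 1/2 same-type → still unsatisfied.
  (0,4): 0/1 same-type → still unsatisfied.
  (1,0): 0/4 same-type → still unsatisfied.
  (1,3): 1/2 same-type → still unsatisfied.
  (1,4): 0/1 same-type → still unsatisfied.
  (1,5): 0/1 same-type → still unsatisfied.
  (2,0): 0/3 same-type → still unsatisfied.
  (2,2): 1/5 same-type → still unsatisfied.
  (2,3): 1/3 same-type → still unsatisfied.
  (2,4): 0/1 same-type → still unsatisfied.
  (2,5): 0/0 same-type → satisfied — stop here.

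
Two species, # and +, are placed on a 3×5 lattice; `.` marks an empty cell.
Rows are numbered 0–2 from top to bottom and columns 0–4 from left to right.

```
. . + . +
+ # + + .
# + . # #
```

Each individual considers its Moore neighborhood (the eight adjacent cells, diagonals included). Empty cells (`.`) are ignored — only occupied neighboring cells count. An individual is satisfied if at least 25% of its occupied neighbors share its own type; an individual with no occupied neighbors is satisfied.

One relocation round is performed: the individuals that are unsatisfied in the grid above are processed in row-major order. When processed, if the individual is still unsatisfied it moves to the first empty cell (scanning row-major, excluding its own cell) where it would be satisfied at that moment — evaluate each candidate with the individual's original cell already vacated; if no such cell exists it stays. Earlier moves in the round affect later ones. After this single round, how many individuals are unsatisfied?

Initially unsatisfied (in order): (1,1).
  (1,1) → (1,4).
Resulting grid:
. . + . +
+ . + + #
# + . # #
Unsatisfied now: (2,0).

1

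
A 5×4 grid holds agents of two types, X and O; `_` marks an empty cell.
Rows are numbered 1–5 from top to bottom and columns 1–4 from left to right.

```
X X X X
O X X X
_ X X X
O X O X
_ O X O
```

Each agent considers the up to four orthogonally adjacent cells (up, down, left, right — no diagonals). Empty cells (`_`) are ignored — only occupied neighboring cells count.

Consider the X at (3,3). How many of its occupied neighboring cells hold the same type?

Occupied neighbors of (3,3): (2,3)=X, (4,3)=O, (3,2)=X, (3,4)=X.
Same type (X): 3 of 4.

3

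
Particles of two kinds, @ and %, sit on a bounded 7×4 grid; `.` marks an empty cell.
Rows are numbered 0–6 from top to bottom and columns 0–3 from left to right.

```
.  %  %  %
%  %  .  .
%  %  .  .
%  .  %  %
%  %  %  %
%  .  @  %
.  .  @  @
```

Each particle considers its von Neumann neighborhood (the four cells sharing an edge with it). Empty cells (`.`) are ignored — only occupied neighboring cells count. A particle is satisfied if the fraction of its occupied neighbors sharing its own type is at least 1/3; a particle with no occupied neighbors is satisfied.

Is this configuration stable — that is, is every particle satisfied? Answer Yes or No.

Yes

Row 0: (0,1)% 2/2 ok · (0,2)% 2/2 ok · (0,3)% 1/1 ok
Row 1: (1,0)% 2/2 ok · (1,1)% 3/3 ok
Row 2: (2,0)% 3/3 ok · (2,1)% 2/2 ok
Row 3: (3,0)% 2/2 ok · (3,2)% 2/2 ok · (3,3)% 2/2 ok
Row 4: (4,0)% 3/3 ok · (4,1)% 2/2 ok · (4,2)% 3/4 ok · (4,3)% 3/3 ok
Row 5: (5,0)% 1/1 ok · (5,2)@ 1/3 ok · (5,3)% 1/3 ok
Row 6: (6,2)@ 2/2 ok · (6,3)@ 1/2 ok
All meet the threshold, so the configuration is stable.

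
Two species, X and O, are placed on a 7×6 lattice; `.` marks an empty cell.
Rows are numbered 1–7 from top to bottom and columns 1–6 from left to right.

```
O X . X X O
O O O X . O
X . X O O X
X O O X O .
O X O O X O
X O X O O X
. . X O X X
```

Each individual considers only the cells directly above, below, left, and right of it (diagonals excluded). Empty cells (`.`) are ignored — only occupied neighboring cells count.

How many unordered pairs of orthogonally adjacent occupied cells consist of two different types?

Scan each occupied cell's neighbors to the right and below so each pair is counted once.
From row 1: 3 unlike of 7 pairs (running 3/7).
From row 2: 5 unlike of 7 pairs (running 8/14).
From row 3: 4 unlike of 7 pairs (running 12/21).
From row 4: 7 unlike of 9 pairs (running 19/30).
From row 5: 9 unlike of 11 pairs (running 28/41).
From row 6: 5 unlike of 9 pairs (running 33/50).
From row 7: 2 unlike of 3 pairs (running 35/53).
Total adjacent occupied pairs: 53; unlike-type pairs: 35.

35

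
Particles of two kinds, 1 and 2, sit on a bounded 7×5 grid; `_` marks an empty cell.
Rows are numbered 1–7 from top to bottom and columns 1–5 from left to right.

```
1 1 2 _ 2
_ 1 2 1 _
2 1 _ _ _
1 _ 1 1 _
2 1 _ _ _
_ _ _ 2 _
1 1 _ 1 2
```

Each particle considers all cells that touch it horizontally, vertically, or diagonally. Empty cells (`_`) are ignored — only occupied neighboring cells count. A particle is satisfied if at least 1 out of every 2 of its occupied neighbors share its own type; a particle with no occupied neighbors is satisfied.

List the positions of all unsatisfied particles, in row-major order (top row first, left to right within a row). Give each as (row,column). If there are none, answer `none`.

(1,3), (1,5), (2,3), (2,4), (3,1), (5,1), (7,4)

(1,1)1 2/2 ok
(1,2)1 2/4 ok
(1,3)2 1/4 unhappy
(1,5)2 0/1 unhappy
(2,2)1 3/6 ok
(2,3)2 1/5 unhappy
(2,4)1 0/3 unhappy
(3,1)2 0/3 unhappy
(3,2)1 3/5 ok
(4,1)1 2/4 ok
(4,3)1 3/3 ok
(4,4)1 1/1 ok
(5,1)2 0/2 unhappy
(5,2)1 2/3 ok
(6,4)2 1/2 ok
(7,1)1 1/1 ok
(7,2)1 1/1 ok
(7,4)1 0/2 unhappy
(7,5)2 1/2 ok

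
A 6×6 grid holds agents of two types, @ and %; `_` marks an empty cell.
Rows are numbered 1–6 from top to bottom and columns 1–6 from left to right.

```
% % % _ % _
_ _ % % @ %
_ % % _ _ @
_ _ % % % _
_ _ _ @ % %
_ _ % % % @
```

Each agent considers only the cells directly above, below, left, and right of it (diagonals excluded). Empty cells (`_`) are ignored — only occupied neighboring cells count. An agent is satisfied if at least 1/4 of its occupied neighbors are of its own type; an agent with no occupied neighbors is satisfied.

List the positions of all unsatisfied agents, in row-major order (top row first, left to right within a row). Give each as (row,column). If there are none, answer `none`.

Row 1: (1,1)% 1/1 ✓ · (1,2)% 2/2 ✓ · (1,3)% 2/2 ✓ · (1,5)% 0/1 ✗
Row 2: (2,3)% 3/3 ✓ · (2,4)% 1/2 ✓ · (2,5)@ 0/3 ✗ · (2,6)% 0/2 ✗
Row 3: (3,2)% 1/1 ✓ · (3,3)% 3/3 ✓ · (3,6)@ 0/1 ✗
Row 4: (4,3)% 2/2 ✓ · (4,4)% 2/3 ✓ · (4,5)% 2/2 ✓
Row 5: (5,4)@ 0/3 ✗ · (5,5)% 3/4 ✓ · (5,6)% 1/2 ✓
Row 6: (6,3)% 1/1 ✓ · (6,4)% 2/3 ✓ · (6,5)% 2/3 ✓ · (6,6)@ 0/2 ✗

(1,5), (2,5), (2,6), (3,6), (5,4), (6,6)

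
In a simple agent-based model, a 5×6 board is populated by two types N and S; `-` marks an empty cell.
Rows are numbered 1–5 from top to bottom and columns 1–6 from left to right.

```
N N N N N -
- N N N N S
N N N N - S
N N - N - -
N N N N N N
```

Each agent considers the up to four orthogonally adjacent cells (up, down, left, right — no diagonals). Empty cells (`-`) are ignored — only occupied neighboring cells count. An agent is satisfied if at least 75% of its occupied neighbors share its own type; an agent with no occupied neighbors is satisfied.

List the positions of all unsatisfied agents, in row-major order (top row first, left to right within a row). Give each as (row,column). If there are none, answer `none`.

(1,1)N 1/1 ✓
(1,2)N 3/3 ✓
(1,3)N 3/3 ✓
(1,4)N 3/3 ✓
(1,5)N 2/2 ✓
(2,2)N 3/3 ✓
(2,3)N 4/4 ✓
(2,4)N 4/4 ✓
(2,5)N 2/3 ✗
(2,6)S 1/2 ✗
(3,1)N 2/2 ✓
(3,2)N 4/4 ✓
(3,3)N 3/3 ✓
(3,4)N 3/3 ✓
(3,6)S 1/1 ✓
(4,1)N 3/3 ✓
(4,2)N 3/3 ✓
(4,4)N 2/2 ✓
(5,1)N 2/2 ✓
(5,2)N 3/3 ✓
(5,3)N 2/2 ✓
(5,4)N 3/3 ✓
(5,5)N 2/2 ✓
(5,6)N 1/1 ✓

(2,5), (2,6)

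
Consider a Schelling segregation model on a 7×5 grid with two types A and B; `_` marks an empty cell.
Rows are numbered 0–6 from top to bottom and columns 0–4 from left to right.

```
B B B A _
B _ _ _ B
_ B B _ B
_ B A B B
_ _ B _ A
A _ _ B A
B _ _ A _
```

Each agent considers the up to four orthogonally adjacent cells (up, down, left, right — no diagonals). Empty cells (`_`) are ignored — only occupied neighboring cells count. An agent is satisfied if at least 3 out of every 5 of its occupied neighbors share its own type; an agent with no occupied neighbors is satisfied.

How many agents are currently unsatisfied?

13

Row 0: (0,0)B 2/2 satisfied · (0,1)B 2/2 satisfied · (0,2)B 1/2 not · (0,3)A 0/1 not
Row 1: (1,0)B 1/1 satisfied · (1,4)B 1/1 satisfied
Row 2: (2,1)B 2/2 satisfied · (2,2)B 1/2 not · (2,4)B 2/2 satisfied
Row 3: (3,1)B 1/2 not · (3,2)A 0/4 not · (3,3)B 1/2 not · (3,4)B 2/3 satisfied
Row 4: (4,2)B 0/1 not · (4,4)A 1/2 not
Row 5: (5,0)A 0/1 not · (5,3)B 0/2 not · (5,4)A 1/2 not
Row 6: (6,0)B 0/1 not · (6,3)A 0/1 not
Unsatisfied: (0,2), (0,3), (2,2), (3,1), (3,2), (3,3), (4,2), (4,4), (5,0), (5,3), (5,4), (6,0), (6,3) — 13 in total.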